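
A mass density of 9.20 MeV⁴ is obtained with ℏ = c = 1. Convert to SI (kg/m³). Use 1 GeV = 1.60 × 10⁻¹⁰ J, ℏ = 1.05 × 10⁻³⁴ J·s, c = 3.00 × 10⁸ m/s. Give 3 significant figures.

Mass density is [E]/(c²[L]³) = [E]⁴/(ℏ³c⁵).
1 GeV⁴ → 1/(ℏ³c⁵) × (1 GeV in J)⁴ = 2.33 × 10²⁰ kg/m³.
Convert the energy scale: 9.20 MeV⁴ = 9.20 × 10⁻¹² GeV⁴.
Result: 9.20 × 10⁻¹² × 2.33 × 10²⁰ = 2.14 × 10⁹ kg/m³.

2.14 × 10⁹ kg/m³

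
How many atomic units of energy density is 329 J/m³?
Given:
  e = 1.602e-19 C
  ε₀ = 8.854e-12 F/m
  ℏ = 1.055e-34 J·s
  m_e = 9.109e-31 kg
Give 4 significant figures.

atomic unit of energy density: u_au = E_h/a₀³ = m_e⁴e¹⁰/((4πε₀)⁵ℏ⁸) = 2.929e13 J/m³.
329 / 2.929e13 = 1.123e-11

1.123e-11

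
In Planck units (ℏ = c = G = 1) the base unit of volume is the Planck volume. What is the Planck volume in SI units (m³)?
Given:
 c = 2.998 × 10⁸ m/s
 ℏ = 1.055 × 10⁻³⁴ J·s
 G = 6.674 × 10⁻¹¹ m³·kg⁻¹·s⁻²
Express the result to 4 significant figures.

4.224 × 10⁻¹⁰⁵ m³

V_P = (ℏG/c³)^(3/2)
  = √(1.784 × 10⁻²⁰⁹)
  = 4.224 × 10⁻¹⁰⁵ m³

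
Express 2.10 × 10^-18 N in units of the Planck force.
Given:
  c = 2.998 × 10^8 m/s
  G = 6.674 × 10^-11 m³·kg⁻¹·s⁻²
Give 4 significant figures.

Planck force: F_P = c⁴/G = 1.210 × 10^44 N.
2.10 × 10^-18 / 1.210 × 10^44 = 1.735 × 10^-62

1.735 × 10^-62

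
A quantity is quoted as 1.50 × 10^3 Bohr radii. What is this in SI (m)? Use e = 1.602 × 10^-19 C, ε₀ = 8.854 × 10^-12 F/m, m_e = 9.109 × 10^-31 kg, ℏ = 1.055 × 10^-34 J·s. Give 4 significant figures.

7.946 × 10^-8 m

One Bohr radius: a₀ = 4πε₀ℏ²/(m_e e²) = 5.297 × 10^-11 m.
1.50 × 10^3 × 5.297 × 10^-11 m = 7.946 × 10^-8 m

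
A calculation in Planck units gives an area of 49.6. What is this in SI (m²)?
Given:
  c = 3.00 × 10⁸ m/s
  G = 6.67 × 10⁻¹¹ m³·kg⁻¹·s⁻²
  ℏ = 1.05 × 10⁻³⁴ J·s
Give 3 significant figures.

1.29 × 10⁻⁶⁸ m²

One Planck area: A_P = ℏG/c³ = 2.59 × 10⁻⁷⁰ m².
49.6 × 2.59 × 10⁻⁷⁰ m² = 1.29 × 10⁻⁶⁸ m²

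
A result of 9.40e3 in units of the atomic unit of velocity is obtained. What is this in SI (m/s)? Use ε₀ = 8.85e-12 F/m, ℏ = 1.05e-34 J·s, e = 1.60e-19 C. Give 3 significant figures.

One atomic unit of velocity: v_au = e²/(4πε₀ℏ) = 2.19e6 m/s.
9.40e3 × 2.19e6 m/s = 2.06e10 m/s

2.06e10 m/s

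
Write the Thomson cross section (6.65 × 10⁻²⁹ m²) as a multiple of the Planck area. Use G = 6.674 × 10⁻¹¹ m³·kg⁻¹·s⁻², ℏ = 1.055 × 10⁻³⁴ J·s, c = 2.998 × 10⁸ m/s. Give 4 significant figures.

Planck area: A_P = ℏG/c³ = 2.613 × 10⁻⁷⁰ m².
6.65 × 10⁻²⁹ / 2.613 × 10⁻⁷⁰ = 2.545 × 10⁴¹

2.545 × 10⁴¹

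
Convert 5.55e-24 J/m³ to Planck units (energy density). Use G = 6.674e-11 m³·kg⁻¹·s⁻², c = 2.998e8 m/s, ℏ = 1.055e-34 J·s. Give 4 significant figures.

Planck energy density: u_P = c⁷/(ℏG²) = 4.632e113 J/m³.
5.55e-24 / 4.632e113 = 1.198e-137

1.198e-137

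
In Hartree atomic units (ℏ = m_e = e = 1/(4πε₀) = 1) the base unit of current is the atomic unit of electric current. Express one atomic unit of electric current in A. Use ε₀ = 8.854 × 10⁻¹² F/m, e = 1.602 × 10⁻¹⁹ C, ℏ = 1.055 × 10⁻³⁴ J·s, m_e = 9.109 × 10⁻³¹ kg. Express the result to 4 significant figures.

6.612 × 10⁻³ A

I_au = e E_h/ℏ = m_e e⁵/((4πε₀)²ℏ³)
E_h = 4.354 × 10⁻¹⁸ J
e·E_h/ℏ = 6.612 × 10⁻³ A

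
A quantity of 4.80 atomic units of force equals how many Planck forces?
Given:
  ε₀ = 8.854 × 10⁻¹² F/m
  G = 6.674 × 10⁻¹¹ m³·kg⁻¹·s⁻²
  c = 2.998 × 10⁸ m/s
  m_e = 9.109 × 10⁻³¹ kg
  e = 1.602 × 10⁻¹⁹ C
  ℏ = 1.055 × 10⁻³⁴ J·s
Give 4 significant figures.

atomic unit of force: F_au = E_h/a₀ = m_e²e⁶/((4πε₀)³ℏ⁴) = 8.220 × 10⁻⁸ N
Planck force: F_P = c⁴/G = 1.210 × 10⁴⁴ N
4.80 × 8.220 × 10⁻⁸ / 1.210 × 10⁴⁴ = 3.260 × 10⁻⁵¹

3.260 × 10⁻⁵¹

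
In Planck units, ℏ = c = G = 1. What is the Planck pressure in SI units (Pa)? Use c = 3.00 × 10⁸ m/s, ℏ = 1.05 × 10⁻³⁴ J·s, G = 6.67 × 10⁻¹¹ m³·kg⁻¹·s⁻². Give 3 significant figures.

The unique combination of the constants set to 1 with dimensions of pressure is p_P = c⁷/(ℏG²).
  = 2.19 × 10⁵⁹ / 4.67 × 10⁻⁵⁵
  = 4.68 × 10¹¹³ Pa

4.68 × 10¹¹³ Pa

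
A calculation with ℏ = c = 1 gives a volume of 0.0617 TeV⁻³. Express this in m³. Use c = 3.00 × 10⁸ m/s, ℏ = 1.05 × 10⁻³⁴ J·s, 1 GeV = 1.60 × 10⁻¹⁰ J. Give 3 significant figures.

Volume is [L]³ = [E]⁻³·(ℏc)³.
1 GeV⁻³ → (ℏc)³ × (1 GeV in J)⁻³ = 7.63 × 10⁻⁴⁸ m³.
Convert the energy scale: 0.0617 TeV⁻³ = 6.17 × 10⁻¹¹ GeV⁻³.
Result: 6.17 × 10⁻¹¹ × 7.63 × 10⁻⁴⁸ = 4.71 × 10⁻⁵⁸ m³.

4.71 × 10⁻⁵⁸ m³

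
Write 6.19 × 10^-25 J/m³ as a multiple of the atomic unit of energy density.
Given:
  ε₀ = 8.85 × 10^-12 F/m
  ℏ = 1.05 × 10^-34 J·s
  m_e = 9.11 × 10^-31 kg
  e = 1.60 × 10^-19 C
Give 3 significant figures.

atomic unit of energy density: u_au = E_h/a₀³ = m_e⁴e¹⁰/((4πε₀)⁵ℏ⁸) = 3.01 × 10^13 J/m³.
6.19 × 10^-25 / 3.01 × 10^13 = 2.05 × 10^-38

2.05 × 10^-38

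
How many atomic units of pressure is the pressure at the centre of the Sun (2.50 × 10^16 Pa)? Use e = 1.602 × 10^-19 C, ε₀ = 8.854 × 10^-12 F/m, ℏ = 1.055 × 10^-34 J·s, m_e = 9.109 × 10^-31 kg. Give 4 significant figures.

atomic unit of pressure: P_au = E_h/a₀³ = m_e⁴e¹⁰/((4πε₀)⁵ℏ⁸) = 2.929 × 10^13 Pa.
2.50 × 10^16 / 2.929 × 10^13 = 853.5

853.5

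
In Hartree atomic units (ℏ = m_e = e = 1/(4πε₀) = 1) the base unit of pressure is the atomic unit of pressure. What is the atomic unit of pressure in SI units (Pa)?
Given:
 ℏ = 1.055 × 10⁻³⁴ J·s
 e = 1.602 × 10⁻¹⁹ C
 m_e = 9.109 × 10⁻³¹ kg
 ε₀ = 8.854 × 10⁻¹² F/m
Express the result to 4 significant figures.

2.929 × 10¹³ Pa

P_au = E_h/a₀³ = m_e⁴e¹⁰/((4πε₀)⁵ℏ⁸)
E_h = 4.354 × 10⁻¹⁸ J
a₀ = 5.297 × 10⁻¹¹ m
E_h/a₀³ = 2.929 × 10¹³ Pa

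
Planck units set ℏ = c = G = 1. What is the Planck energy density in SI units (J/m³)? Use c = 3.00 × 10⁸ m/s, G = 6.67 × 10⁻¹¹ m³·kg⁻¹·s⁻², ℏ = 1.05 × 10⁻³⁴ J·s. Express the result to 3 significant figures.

The unique combination of the constants set to 1 with dimensions of energy density is u_P = c⁷/(ℏG²).
  = 2.19 × 10⁵⁹ / 4.67 × 10⁻⁵⁵
  = 4.68 × 10¹¹³ J/m³

4.68 × 10¹¹³ J/m³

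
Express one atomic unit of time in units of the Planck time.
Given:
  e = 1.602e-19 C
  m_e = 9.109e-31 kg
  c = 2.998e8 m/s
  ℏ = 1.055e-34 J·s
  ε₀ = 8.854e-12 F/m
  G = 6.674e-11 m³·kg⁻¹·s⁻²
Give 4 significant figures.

atomic unit of time: τ_au = (4πε₀)²ℏ³/(m_e e⁴) = 2.423e-17 s
Planck time: t_P = √(ℏG/c⁵) = 5.392e-44 s
ratio = 2.423e-17 / 5.392e-44 = 4.494e26

4.494e26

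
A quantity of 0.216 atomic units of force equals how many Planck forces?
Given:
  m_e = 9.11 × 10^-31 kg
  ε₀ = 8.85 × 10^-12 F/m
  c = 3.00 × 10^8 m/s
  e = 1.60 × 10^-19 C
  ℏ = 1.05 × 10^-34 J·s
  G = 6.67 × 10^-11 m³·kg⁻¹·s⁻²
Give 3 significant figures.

1.48 × 10^-52

atomic unit of force: F_au = E_h/a₀ = m_e²e⁶/((4πε₀)³ℏ⁴) = 8.33 × 10^-8 N
Planck force: F_P = c⁴/G = 1.21 × 10^44 N
0.216 × 8.33 × 10^-8 / 1.21 × 10^44 = 1.48 × 10^-52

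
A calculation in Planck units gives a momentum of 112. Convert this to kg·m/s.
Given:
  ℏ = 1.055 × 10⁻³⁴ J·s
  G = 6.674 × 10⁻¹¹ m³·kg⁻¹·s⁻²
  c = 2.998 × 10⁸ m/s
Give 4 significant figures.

731 kg·m/s

One Planck momentum: p_P = √(ℏc³/G) = 6.527 kg·m/s.
112 × 6.527 kg·m/s = 731 kg·m/s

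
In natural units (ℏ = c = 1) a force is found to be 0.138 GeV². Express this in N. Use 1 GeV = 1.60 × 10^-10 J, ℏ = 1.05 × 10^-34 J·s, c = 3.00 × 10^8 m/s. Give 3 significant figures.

Force is [E]/[L] = [E]²/(ℏc); restore (ℏc)⁻¹.
1 GeV² → 1/(ℏc) × (1 GeV in J)² = 8.13 × 10^5 N.
Result: 0.138 × 8.13 × 10^5 = 1.12 × 10^5 N.

1.12 × 10^5 N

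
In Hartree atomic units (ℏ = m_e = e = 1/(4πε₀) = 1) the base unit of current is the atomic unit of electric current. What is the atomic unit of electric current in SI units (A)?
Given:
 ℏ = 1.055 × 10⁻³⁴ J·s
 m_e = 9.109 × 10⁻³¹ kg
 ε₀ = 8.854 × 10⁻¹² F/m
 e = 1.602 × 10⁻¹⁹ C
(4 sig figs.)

I_au = e E_h/ℏ = m_e e⁵/((4πε₀)²ℏ³)
E_h = 4.354 × 10⁻¹⁸ J
e·E_h/ℏ = 6.612 × 10⁻³ A

6.612 × 10⁻³ A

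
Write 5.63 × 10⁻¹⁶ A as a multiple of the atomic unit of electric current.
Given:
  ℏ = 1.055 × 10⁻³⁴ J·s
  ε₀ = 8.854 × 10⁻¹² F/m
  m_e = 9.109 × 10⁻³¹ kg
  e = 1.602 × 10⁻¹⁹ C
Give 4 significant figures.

8.515 × 10⁻¹⁴

atomic unit of electric current: I_au = e E_h/ℏ = m_e e⁵/((4πε₀)²ℏ³) = 6.612 × 10⁻³ A.
5.63 × 10⁻¹⁶ / 6.612 × 10⁻³ = 8.515 × 10⁻¹⁴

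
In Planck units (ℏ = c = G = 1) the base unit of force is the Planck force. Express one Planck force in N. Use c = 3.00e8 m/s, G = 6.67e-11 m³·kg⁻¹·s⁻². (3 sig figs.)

F_P = c⁴/G
  = 8.10e33 / 6.67e-11
  = 1.21e44 N

1.21e44 N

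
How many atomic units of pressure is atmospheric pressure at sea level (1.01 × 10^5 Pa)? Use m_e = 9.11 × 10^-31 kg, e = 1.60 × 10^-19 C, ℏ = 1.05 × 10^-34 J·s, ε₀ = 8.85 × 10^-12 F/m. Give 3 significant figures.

atomic unit of pressure: P_au = E_h/a₀³ = m_e⁴e¹⁰/((4πε₀)⁵ℏ⁸) = 3.01 × 10^13 Pa.
1.01 × 10^5 / 3.01 × 10^13 = 3.35 × 10^-9

3.35 × 10^-9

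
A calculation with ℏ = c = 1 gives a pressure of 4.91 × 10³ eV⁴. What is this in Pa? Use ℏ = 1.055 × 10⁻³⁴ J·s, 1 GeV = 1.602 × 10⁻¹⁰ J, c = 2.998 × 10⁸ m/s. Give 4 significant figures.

Pressure is [E]/[L]³ = [E]⁴/(ℏc)³.
1 GeV⁴ → 1/(ℏc)³ × (1 GeV in J)⁴ = 2.082 × 10³⁷ Pa.
Convert the energy scale: 4.91 × 10³ eV⁴ = 4.91 × 10⁻³³ GeV⁴.
Result: 4.91 × 10⁻³³ × 2.082 × 10³⁷ = 1.022 × 10⁵ Pa.

1.022 × 10⁵ Pa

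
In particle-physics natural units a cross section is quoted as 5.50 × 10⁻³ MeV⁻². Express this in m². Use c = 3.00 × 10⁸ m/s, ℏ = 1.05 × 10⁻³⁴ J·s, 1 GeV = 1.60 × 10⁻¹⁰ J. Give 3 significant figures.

2.13 × 10⁻²⁸ m²

Area is [L]² = [E]⁻²·(ℏc)²; restore (ℏc)².
1 GeV⁻² → (ℏc)² × (1 GeV in J)⁻² = 3.88 × 10⁻³² m².
Convert the energy scale: 5.50 × 10⁻³ MeV⁻² = 5.50 × 10³ GeV⁻².
Result: 5.50 × 10³ × 3.88 × 10⁻³² = 2.13 × 10⁻²⁸ m².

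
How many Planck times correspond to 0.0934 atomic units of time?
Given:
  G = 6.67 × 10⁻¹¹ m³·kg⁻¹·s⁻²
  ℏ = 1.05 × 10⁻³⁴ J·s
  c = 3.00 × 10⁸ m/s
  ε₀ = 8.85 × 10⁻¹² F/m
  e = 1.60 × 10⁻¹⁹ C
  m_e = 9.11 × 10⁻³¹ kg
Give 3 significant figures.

atomic unit of time: τ_au = (4πε₀)²ℏ³/(m_e e⁴) = 2.40 × 10⁻¹⁷ s
Planck time: t_P = √(ℏG/c⁵) = 5.37 × 10⁻⁴⁴ s
0.0934 × 2.40 × 10⁻¹⁷ / 5.37 × 10⁻⁴⁴ = 4.17 × 10²⁵

4.17 × 10²⁵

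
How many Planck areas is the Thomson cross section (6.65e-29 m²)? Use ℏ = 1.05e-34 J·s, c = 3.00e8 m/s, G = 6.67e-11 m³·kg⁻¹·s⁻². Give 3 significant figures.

2.56e41

Planck area: A_P = ℏG/c³ = 2.59e-70 m².
6.65e-29 / 2.59e-70 = 2.56e41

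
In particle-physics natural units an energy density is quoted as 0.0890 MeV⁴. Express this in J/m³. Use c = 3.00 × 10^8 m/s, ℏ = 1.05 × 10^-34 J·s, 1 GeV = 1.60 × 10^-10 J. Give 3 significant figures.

[E]/[L]³ = [E]⁴/(ℏc)³; restore (ℏc)⁻³.
1 GeV⁴ → 1/(ℏc)³ × (1 GeV in J)⁴ = 2.10 × 10^37 J/m³.
Convert the energy scale: 0.0890 MeV⁴ = 8.90 × 10^-14 GeV⁴.
Result: 8.90 × 10^-14 × 2.10 × 10^37 = 1.87 × 10^24 J/m³.

1.87 × 10^24 J/m³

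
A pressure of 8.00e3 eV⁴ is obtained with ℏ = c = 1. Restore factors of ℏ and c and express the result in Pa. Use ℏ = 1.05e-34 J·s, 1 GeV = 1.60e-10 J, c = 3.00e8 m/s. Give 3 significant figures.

Pressure is [E]/[L]³ = [E]⁴/(ℏc)³.
1 GeV⁴ → 1/(ℏc)³ × (1 GeV in J)⁴ = 2.10e37 Pa.
Convert the energy scale: 8.00e3 eV⁴ = 8.00e-33 GeV⁴.
Result: 8.00e-33 × 2.10e37 = 1.68e5 Pa.

1.68e5 Pa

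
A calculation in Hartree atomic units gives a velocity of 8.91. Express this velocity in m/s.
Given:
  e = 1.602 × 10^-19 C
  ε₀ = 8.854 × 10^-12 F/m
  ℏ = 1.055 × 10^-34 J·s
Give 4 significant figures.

One atomic unit of velocity: v_au = e²/(4πε₀ℏ) = 2.186 × 10^6 m/s.
8.91 × 2.186 × 10^6 m/s = 1.948 × 10^7 m/s

1.948 × 10^7 m/s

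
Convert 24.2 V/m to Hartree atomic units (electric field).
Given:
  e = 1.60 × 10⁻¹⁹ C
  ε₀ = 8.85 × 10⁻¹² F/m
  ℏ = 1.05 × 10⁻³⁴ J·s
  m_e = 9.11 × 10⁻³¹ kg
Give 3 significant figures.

4.65 × 10⁻¹¹

atomic unit of electric field: E_au = E_h/(e a₀) = m_e²e⁵/((4πε₀)³ℏ⁴) = 5.20 × 10¹¹ V/m.
24.2 / 5.20 × 10¹¹ = 4.65 × 10⁻¹¹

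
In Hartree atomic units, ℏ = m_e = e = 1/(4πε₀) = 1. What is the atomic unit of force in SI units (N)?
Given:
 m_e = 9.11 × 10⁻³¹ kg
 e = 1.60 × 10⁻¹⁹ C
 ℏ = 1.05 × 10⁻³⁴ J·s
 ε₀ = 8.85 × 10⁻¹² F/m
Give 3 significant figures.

8.33 × 10⁻⁸ N

From ℏ = m_e = e = 1/(4πε₀) = 1 the force scale is F_au = E_h/a₀ = m_e²e⁶/((4πε₀)³ℏ⁴).
E_h = 4.38 × 10⁻¹⁸ J
a₀ = 5.26 × 10⁻¹¹ m
E_h/a₀ = 8.33 × 10⁻⁸ N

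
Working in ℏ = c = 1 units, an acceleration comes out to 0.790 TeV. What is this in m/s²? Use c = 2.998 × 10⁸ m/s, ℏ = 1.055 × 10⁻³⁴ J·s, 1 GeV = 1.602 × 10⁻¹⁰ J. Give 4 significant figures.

3.596 × 10³⁵ m/s²

Acceleration is [L]/[T]² = c·[E]/ℏ.
1 GeV → c/ℏ × (1 GeV in J) = 4.552 × 10³² m/s².
Convert the energy scale: 0.790 TeV = 790 GeV.
Result: 790 × 4.552 × 10³² = 3.596 × 10³⁵ m/s².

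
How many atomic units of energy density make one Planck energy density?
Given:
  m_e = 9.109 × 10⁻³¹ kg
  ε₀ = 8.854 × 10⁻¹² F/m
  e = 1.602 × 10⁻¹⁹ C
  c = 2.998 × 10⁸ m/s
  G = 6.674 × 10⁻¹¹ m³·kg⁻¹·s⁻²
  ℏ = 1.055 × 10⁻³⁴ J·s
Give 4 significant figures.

1.581 × 10¹⁰⁰

Planck energy density: u_P = c⁷/(ℏG²) = 4.632 × 10¹¹³ J/m³
atomic unit of energy density: u_au = E_h/a₀³ = m_e⁴e¹⁰/((4πε₀)⁵ℏ⁸) = 2.929 × 10¹³ J/m³
ratio = 4.632 × 10¹¹³ / 2.929 × 10¹³ = 1.581 × 10¹⁰⁰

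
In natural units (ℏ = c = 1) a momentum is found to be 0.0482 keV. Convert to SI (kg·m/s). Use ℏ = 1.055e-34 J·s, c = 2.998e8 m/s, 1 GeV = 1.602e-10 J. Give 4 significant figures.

Momentum is [E]/c; divide by c.
1 GeV → 1/c × (1 GeV in J) = 5.344e-19 kg·m/s.
Convert the energy scale: 0.0482 keV = 4.82e-8 GeV.
Result: 4.82e-8 × 5.344e-19 = 2.576e-26 kg·m/s.

2.576e-26 kg·m/s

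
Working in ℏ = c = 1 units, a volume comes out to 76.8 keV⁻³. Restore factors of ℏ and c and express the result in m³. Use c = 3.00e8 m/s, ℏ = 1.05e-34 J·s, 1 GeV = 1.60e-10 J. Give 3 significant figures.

5.86e-28 m³

Volume is [L]³ = [E]⁻³·(ℏc)³.
1 GeV⁻³ → (ℏc)³ × (1 GeV in J)⁻³ = 7.63e-48 m³.
Convert the energy scale: 76.8 keV⁻³ = 7.68e19 GeV⁻³.
Result: 7.68e19 × 7.63e-48 = 5.86e-28 m³.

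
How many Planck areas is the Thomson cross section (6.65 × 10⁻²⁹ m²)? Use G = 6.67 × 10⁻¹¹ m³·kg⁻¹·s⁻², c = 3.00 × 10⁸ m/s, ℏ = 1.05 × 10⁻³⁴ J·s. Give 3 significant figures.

2.56 × 10⁴¹

Planck area: A_P = ℏG/c³ = 2.59 × 10⁻⁷⁰ m².
6.65 × 10⁻²⁹ / 2.59 × 10⁻⁷⁰ = 2.56 × 10⁴¹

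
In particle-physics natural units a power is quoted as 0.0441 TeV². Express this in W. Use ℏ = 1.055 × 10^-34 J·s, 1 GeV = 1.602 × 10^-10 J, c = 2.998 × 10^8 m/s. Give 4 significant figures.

1.073 × 10^19 W

Power is [E]/[T] = [E]²/ℏ.
1 GeV² → 1/ℏ × (1 GeV in J)² = 2.433 × 10^14 W.
Convert the energy scale: 0.0441 TeV² = 4.41 × 10^4 GeV².
Result: 4.41 × 10^4 × 2.433 × 10^14 = 1.073 × 10^19 W.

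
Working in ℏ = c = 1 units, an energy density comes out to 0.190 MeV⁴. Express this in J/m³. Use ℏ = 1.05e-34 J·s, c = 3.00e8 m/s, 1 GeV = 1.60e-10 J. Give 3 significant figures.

3.98e24 J/m³

[E]/[L]³ = [E]⁴/(ℏc)³; restore (ℏc)⁻³.
1 GeV⁴ → 1/(ℏc)³ × (1 GeV in J)⁴ = 2.10e37 J/m³.
Convert the energy scale: 0.190 MeV⁴ = 1.90e-13 GeV⁴.
Result: 1.90e-13 × 2.10e37 = 3.98e24 J/m³.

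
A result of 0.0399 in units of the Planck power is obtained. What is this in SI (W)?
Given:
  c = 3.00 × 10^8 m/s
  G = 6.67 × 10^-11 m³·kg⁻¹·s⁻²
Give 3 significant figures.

One Planck power: P_P = c⁵/G = 3.64 × 10^52 W.
0.0399 × 3.64 × 10^52 W = 1.45 × 10^51 W

1.45 × 10^51 W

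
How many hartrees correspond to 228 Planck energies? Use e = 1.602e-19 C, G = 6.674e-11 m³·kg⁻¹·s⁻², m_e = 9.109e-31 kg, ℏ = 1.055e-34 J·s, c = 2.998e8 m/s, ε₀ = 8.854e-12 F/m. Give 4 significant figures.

Planck energy: E_P = √(ℏc⁵/G) = 1.957e9 J
hartree: E_h = m_e e⁴/(4πε₀ℏ)² = 4.354e-18 J
228 × 1.957e9 / 4.354e-18 = 1.025e29

1.025e29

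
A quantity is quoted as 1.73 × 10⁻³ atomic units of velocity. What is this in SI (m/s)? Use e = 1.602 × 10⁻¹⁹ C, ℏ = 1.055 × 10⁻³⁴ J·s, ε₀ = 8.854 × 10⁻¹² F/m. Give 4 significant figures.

One atomic unit of velocity: v_au = e²/(4πε₀ℏ) = 2.186 × 10⁶ m/s.
1.73 × 10⁻³ × 2.186 × 10⁶ m/s = 3.782 × 10³ m/s

3.782 × 10³ m/s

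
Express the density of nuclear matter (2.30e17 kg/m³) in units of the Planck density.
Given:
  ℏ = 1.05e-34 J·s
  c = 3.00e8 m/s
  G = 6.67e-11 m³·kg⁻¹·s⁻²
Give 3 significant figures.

4.42e-80

Planck density: ρ_P = c⁵/(ℏG²) = 5.20e96 kg/m³.
2.30e17 / 5.20e96 = 4.42e-80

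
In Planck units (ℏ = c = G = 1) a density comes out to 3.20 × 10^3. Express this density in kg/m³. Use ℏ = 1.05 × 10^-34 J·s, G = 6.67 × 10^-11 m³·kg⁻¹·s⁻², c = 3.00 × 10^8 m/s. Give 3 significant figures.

One Planck density: ρ_P = c⁵/(ℏG²) = 5.20 × 10^96 kg/m³.
3.20 × 10^3 × 5.20 × 10^96 kg/m³ = 1.66 × 10^100 kg/m³

1.66 × 10^100 kg/m³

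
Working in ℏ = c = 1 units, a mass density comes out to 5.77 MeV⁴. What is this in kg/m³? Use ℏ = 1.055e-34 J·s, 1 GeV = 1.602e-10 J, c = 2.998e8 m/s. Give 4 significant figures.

Mass density is [E]/(c²[L]³) = [E]⁴/(ℏ³c⁵).
1 GeV⁴ → 1/(ℏ³c⁵) × (1 GeV in J)⁴ = 2.316e20 kg/m³.
Convert the energy scale: 5.77 MeV⁴ = 5.77e-12 GeV⁴.
Result: 5.77e-12 × 2.316e20 = 1.336e9 kg/m³.

1.336e9 kg/m³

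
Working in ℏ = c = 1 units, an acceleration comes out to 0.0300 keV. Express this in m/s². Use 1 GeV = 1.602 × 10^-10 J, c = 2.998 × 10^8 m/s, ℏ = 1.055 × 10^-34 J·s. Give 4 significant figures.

Acceleration is [L]/[T]² = c·[E]/ℏ.
1 GeV → c/ℏ × (1 GeV in J) = 4.552 × 10^32 m/s².
Convert the energy scale: 0.0300 keV = 3.00 × 10^-8 GeV.
Result: 3.00 × 10^-8 × 4.552 × 10^32 = 1.366 × 10^25 m/s².

1.366 × 10^25 m/s²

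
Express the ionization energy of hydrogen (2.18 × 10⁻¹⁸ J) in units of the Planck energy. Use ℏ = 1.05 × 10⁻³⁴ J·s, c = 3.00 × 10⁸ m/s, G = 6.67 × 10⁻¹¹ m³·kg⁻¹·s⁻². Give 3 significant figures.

Planck energy: E_P = √(ℏc⁵/G) = 1.96 × 10⁹ J.
2.18 × 10⁻¹⁸ / 1.96 × 10⁹ = 1.11 × 10⁻²⁷

1.11 × 10⁻²⁷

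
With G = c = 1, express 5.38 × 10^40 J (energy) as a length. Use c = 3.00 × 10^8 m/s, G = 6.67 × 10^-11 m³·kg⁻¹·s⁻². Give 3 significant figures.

Energy → length via G/c⁴.
5.38 × 10^40 J × (G/c⁴) = 4.43 × 10^-4 m

4.43 × 10^-4 m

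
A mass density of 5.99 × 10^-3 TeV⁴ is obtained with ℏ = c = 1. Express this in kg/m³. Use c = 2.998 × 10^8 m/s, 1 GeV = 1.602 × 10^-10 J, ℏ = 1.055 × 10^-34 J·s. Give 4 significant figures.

Mass density is [E]/(c²[L]³) = [E]⁴/(ℏ³c⁵).
1 GeV⁴ → 1/(ℏ³c⁵) × (1 GeV in J)⁴ = 2.316 × 10^20 kg/m³.
Convert the energy scale: 5.99 × 10^-3 TeV⁴ = 5.99 × 10^9 GeV⁴.
Result: 5.99 × 10^9 × 2.316 × 10^20 = 1.387 × 10^30 kg/m³.

1.387 × 10^30 kg/m³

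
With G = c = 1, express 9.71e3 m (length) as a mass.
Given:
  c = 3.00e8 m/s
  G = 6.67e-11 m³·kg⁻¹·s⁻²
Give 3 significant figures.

Length → mass via c²/G.
9.71e3 m × (c²/G) = 1.31e31 kg

1.31e31 kg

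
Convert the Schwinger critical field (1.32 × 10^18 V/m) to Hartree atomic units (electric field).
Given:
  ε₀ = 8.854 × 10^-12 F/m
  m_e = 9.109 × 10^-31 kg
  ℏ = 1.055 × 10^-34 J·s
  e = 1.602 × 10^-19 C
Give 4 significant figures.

atomic unit of electric field: E_au = E_h/(e a₀) = m_e²e⁵/((4πε₀)³ℏ⁴) = 5.131 × 10^11 V/m.
1.32 × 10^18 / 5.131 × 10^11 = 2.573 × 10^6

2.573 × 10^6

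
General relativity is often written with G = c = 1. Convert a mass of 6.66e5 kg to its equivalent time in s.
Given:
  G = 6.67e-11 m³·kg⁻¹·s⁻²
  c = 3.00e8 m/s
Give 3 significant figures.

Mass → time via G/c³.
6.66e5 kg × (G/c³) = 1.65e-30 s

1.65e-30 s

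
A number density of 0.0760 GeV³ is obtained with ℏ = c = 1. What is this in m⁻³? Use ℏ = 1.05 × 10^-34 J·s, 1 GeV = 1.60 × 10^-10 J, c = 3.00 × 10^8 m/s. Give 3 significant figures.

Number density is [L]⁻³ = [E]³/(ℏc)³.
1 GeV³ → 1/(ℏc)³ × (1 GeV in J)³ = 1.31 × 10^47 m⁻³.
Result: 0.0760 × 1.31 × 10^47 = 9.96 × 10^45 m⁻³.

9.96 × 10^45 m⁻³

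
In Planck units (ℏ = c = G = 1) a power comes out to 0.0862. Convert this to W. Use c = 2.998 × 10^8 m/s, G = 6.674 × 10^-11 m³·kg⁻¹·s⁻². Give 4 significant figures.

3.128 × 10^51 W

One Planck power: P_P = c⁵/G = 3.629 × 10^52 W.
0.0862 × 3.629 × 10^52 W = 3.128 × 10^51 W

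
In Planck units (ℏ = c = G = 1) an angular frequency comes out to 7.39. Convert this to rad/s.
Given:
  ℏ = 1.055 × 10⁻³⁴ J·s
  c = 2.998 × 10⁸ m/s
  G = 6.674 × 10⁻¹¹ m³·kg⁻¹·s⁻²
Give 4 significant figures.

One Planck angular frequency: ω_P = √(c⁵/(ℏG)) = 1.855 × 10⁴³ rad/s.
7.39 × 1.855 × 10⁴³ rad/s = 1.371 × 10⁴⁴ rad/s

1.371 × 10⁴⁴ rad/s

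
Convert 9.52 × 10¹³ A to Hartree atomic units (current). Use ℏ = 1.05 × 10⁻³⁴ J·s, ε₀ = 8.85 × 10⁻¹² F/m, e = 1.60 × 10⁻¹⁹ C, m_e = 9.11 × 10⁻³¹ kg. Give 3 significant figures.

1.43 × 10¹⁶

atomic unit of electric current: I_au = e E_h/ℏ = m_e e⁵/((4πε₀)²ℏ³) = 6.67 × 10⁻³ A.
9.52 × 10¹³ / 6.67 × 10⁻³ = 1.43 × 10¹⁶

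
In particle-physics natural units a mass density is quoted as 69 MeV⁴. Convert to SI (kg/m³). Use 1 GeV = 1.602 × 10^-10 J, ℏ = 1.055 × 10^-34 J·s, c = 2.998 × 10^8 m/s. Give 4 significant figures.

Mass density is [E]/(c²[L]³) = [E]⁴/(ℏ³c⁵).
1 GeV⁴ → 1/(ℏ³c⁵) × (1 GeV in J)⁴ = 2.316 × 10^20 kg/m³.
Convert the energy scale: 69 MeV⁴ = 6.90 × 10^-11 GeV⁴.
Result: 6.90 × 10^-11 × 2.316 × 10^20 = 1.598 × 10^10 kg/m³.

1.598 × 10^10 kg/m³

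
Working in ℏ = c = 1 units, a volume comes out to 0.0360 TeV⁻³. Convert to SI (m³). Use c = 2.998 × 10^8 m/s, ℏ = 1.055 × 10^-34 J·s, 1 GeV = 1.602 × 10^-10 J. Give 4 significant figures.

2.771 × 10^-58 m³

Volume is [L]³ = [E]⁻³·(ℏc)³.
1 GeV⁻³ → (ℏc)³ × (1 GeV in J)⁻³ = 7.696 × 10^-48 m³.
Convert the energy scale: 0.0360 TeV⁻³ = 3.60 × 10^-11 GeV⁻³.
Result: 3.60 × 10^-11 × 7.696 × 10^-48 = 2.771 × 10^-58 m³.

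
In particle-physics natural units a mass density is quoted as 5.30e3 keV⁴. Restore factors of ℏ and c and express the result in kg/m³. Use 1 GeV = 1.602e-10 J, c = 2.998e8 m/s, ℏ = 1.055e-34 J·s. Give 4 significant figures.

Mass density is [E]/(c²[L]³) = [E]⁴/(ℏ³c⁵).
1 GeV⁴ → 1/(ℏ³c⁵) × (1 GeV in J)⁴ = 2.316e20 kg/m³.
Convert the energy scale: 5.30e3 keV⁴ = 5.30e-21 GeV⁴.
Result: 5.30e-21 × 2.316e20 = 1.227 kg/m³.

1.227 kg/m³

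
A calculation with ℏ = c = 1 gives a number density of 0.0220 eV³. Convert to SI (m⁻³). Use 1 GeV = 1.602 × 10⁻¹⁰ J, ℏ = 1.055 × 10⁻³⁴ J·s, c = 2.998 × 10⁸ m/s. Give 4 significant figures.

2.859 × 10¹⁸ m⁻³

Number density is [L]⁻³ = [E]³/(ℏc)³.
1 GeV³ → 1/(ℏc)³ × (1 GeV in J)³ = 1.299 × 10⁴⁷ m⁻³.
Convert the energy scale: 0.0220 eV³ = 2.20 × 10⁻²⁹ GeV³.
Result: 2.20 × 10⁻²⁹ × 1.299 × 10⁴⁷ = 2.859 × 10¹⁸ m⁻³.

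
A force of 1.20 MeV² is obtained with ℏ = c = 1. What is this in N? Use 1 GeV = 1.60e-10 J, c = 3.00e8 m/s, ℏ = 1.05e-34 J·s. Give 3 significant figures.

Force is [E]/[L] = [E]²/(ℏc); restore (ℏc)⁻¹.
1 GeV² → 1/(ℏc) × (1 GeV in J)² = 8.13e5 N.
Convert the energy scale: 1.20 MeV² = 1.20e-6 GeV².
Result: 1.20e-6 × 8.13e5 = 0.975 N.

0.975 N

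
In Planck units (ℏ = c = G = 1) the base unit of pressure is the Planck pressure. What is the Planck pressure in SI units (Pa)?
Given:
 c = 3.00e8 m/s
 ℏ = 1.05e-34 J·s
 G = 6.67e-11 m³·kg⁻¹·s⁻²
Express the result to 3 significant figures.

p_P = c⁷/(ℏG²)
  = 2.19e59 / 4.67e-55
  = 4.68e113 Pa

4.68e113 Pa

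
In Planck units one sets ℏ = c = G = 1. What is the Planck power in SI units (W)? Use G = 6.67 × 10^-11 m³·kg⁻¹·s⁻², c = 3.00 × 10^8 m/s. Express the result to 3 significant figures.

3.64 × 10^52 W

P_P = c⁵/G
  = 2.43 × 10^42 / 6.67 × 10^-11
  = 3.64 × 10^52 W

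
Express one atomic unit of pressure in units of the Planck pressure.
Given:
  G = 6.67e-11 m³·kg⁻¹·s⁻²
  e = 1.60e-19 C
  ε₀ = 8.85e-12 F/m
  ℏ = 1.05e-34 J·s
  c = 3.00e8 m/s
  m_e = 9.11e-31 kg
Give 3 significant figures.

6.44e-101

atomic unit of pressure: P_au = E_h/a₀³ = m_e⁴e¹⁰/((4πε₀)⁵ℏ⁸) = 3.01e13 Pa
Planck pressure: p_P = c⁷/(ℏG²) = 4.68e113 Pa
ratio = 3.01e13 / 4.68e113 = 6.44e-101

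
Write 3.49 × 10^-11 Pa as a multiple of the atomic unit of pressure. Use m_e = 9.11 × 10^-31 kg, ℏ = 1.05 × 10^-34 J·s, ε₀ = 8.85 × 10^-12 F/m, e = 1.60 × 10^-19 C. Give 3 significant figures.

1.16 × 10^-24

atomic unit of pressure: P_au = E_h/a₀³ = m_e⁴e¹⁰/((4πε₀)⁵ℏ⁸) = 3.01 × 10^13 Pa.
3.49 × 10^-11 / 3.01 × 10^13 = 1.16 × 10^-24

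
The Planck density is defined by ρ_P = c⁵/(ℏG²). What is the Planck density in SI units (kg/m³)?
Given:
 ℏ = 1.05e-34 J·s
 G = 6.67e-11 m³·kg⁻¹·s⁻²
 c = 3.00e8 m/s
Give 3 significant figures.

ρ_P = c⁵/(ℏG²)
  = 2.43e42 / 4.67e-55
  = 5.20e96 kg/m³

5.20e96 kg/m³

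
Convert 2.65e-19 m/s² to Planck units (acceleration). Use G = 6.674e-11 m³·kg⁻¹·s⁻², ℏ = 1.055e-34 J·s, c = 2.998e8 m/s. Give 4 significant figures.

4.766e-71

Planck acceleration: a_P = √(c⁷/(ℏG)) = 5.560e51 m/s².
2.65e-19 / 5.560e51 = 4.766e-71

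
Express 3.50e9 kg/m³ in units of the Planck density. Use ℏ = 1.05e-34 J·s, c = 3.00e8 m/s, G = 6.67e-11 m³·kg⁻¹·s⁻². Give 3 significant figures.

Planck density: ρ_P = c⁵/(ℏG²) = 5.20e96 kg/m³.
3.50e9 / 5.20e96 = 6.73e-88

6.73e-88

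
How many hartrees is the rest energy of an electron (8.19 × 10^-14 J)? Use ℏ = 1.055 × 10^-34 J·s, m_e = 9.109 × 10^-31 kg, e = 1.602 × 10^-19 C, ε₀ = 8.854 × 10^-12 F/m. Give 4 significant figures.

hartree: E_h = m_e e⁴/(4πε₀ℏ)² = 4.354 × 10^-18 J.
8.19 × 10^-14 / 4.354 × 10^-18 = 1.881 × 10^4

1.881 × 10^4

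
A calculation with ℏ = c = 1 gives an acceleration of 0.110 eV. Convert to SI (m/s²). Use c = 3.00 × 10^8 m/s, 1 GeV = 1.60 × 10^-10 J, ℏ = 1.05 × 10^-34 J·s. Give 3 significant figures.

5.03 × 10^22 m/s²

Acceleration is [L]/[T]² = c·[E]/ℏ.
1 GeV → c/ℏ × (1 GeV in J) = 4.57 × 10^32 m/s².
Convert the energy scale: 0.110 eV = 1.10 × 10^-10 GeV.
Result: 1.10 × 10^-10 × 4.57 × 10^32 = 5.03 × 10^22 m/s².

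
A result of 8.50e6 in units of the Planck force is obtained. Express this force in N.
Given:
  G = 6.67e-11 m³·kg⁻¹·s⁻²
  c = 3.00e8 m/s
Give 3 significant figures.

One Planck force: F_P = c⁴/G = 1.21e44 N.
8.50e6 × 1.21e44 N = 1.03e51 N

1.03e51 N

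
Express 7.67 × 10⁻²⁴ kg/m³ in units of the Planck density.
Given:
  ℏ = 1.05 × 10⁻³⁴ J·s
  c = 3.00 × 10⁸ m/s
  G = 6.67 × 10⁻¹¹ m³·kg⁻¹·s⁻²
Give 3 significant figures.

Planck density: ρ_P = c⁵/(ℏG²) = 5.20 × 10⁹⁶ kg/m³.
7.67 × 10⁻²⁴ / 5.20 × 10⁹⁶ = 1.47 × 10⁻¹²⁰

1.47 × 10⁻¹²⁰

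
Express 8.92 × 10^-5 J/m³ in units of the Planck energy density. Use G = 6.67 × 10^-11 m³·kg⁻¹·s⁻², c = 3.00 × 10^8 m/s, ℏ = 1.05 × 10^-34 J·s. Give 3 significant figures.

1.91 × 10^-118

Planck energy density: u_P = c⁷/(ℏG²) = 4.68 × 10^113 J/m³.
8.92 × 10^-5 / 4.68 × 10^113 = 1.91 × 10^-118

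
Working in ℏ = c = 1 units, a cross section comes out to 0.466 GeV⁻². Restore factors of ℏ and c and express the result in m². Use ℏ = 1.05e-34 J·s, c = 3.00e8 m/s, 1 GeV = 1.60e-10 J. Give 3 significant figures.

Area is [L]² = [E]⁻²·(ℏc)²; restore (ℏc)².
1 GeV⁻² → (ℏc)² × (1 GeV in J)⁻² = 3.88e-32 m².
Result: 0.466 × 3.88e-32 = 1.81e-32 m².

1.81e-32 m²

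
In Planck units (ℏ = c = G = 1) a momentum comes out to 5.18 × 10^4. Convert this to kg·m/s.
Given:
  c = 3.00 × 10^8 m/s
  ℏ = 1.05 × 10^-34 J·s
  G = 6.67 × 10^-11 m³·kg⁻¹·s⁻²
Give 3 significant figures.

One Planck momentum: p_P = √(ℏc³/G) = 6.52 kg·m/s.
5.18 × 10^4 × 6.52 kg·m/s = 3.38 × 10^5 kg·m/s

3.38 × 10^5 kg·m/s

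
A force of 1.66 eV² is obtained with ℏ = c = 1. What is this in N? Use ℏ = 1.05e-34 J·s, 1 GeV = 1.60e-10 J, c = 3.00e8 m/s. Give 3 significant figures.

Force is [E]/[L] = [E]²/(ℏc); restore (ℏc)⁻¹.
1 GeV² → 1/(ℏc) × (1 GeV in J)² = 8.13e5 N.
Convert the energy scale: 1.66 eV² = 1.66e-18 GeV².
Result: 1.66e-18 × 8.13e5 = 1.35e-12 N.

1.35e-12 N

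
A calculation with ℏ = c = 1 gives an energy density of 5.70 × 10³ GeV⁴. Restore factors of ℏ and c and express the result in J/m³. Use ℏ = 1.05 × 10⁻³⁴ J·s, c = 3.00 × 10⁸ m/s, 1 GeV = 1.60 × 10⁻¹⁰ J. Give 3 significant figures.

1.20 × 10⁴¹ J/m³

[E]/[L]³ = [E]⁴/(ℏc)³; restore (ℏc)⁻³.
1 GeV⁴ → 1/(ℏc)³ × (1 GeV in J)⁴ = 2.10 × 10³⁷ J/m³.
Result: 5.70 × 10³ × 2.10 × 10³⁷ = 1.20 × 10⁴¹ J/m³.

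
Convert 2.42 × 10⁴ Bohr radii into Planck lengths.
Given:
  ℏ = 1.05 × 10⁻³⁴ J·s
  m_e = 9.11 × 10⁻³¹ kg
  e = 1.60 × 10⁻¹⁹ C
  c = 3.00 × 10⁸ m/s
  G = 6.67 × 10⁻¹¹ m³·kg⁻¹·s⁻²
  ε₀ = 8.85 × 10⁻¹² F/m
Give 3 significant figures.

7.90 × 10²⁸

Bohr radius: a₀ = 4πε₀ℏ²/(m_e e²) = 5.26 × 10⁻¹¹ m
Planck length: ℓ_P = √(ℏG/c³) = 1.61 × 10⁻³⁵ m
2.42 × 10⁴ × 5.26 × 10⁻¹¹ / 1.61 × 10⁻³⁵ = 7.90 × 10²⁸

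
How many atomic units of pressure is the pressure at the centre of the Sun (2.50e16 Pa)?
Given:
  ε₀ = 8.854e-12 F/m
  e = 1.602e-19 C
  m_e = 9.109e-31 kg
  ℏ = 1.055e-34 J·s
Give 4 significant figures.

atomic unit of pressure: P_au = E_h/a₀³ = m_e⁴e¹⁰/((4πε₀)⁵ℏ⁸) = 2.929e13 Pa.
2.50e16 / 2.929e13 = 853.5

853.5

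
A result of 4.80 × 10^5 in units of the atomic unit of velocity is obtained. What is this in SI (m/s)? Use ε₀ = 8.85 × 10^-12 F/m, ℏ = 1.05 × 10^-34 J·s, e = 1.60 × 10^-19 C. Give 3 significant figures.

One atomic unit of velocity: v_au = e²/(4πε₀ℏ) = 2.19 × 10^6 m/s.
4.80 × 10^5 × 2.19 × 10^6 m/s = 1.05 × 10^12 m/s

1.05 × 10^12 m/s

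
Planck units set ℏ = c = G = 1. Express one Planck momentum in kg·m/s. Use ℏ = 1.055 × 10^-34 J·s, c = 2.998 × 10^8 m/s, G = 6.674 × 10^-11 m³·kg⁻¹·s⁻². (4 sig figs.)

6.527 kg·m/s

The unique combination of the constants set to 1 with dimensions of momentum is p_P = √(ℏc³/G).
  = √(42.60)
  = 6.527 kg·m/s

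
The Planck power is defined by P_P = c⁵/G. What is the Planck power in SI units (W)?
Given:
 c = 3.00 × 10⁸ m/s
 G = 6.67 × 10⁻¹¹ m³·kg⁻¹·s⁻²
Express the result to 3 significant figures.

P_P = c⁵/G
  = 2.43 × 10⁴² / 6.67 × 10⁻¹¹
  = 3.64 × 10⁵² W

3.64 × 10⁵² W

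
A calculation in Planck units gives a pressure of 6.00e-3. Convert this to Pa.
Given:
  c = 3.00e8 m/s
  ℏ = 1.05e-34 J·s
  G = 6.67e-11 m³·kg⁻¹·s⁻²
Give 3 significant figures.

One Planck pressure: p_P = c⁷/(ℏG²) = 4.68e113 Pa.
6.00e-3 × 4.68e113 Pa = 2.81e111 Pa

2.81e111 Pa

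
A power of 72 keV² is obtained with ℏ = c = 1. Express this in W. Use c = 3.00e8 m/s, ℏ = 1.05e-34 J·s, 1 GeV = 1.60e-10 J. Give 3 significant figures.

1.76e4 W

Power is [E]/[T] = [E]²/ℏ.
1 GeV² → 1/ℏ × (1 GeV in J)² = 2.44e14 W.
Convert the energy scale: 72 keV² = 7.20e-11 GeV².
Result: 7.20e-11 × 2.44e14 = 1.76e4 W.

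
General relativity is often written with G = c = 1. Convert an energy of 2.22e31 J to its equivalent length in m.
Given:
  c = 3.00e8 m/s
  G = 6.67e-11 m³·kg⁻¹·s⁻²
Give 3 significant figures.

Energy → length via G/c⁴.
2.22e31 J × (G/c⁴) = 1.83e-13 m

1.83e-13 m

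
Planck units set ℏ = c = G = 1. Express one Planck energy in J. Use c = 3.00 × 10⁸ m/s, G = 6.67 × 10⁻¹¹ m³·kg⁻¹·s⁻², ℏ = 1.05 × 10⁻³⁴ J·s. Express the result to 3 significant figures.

1.96 × 10⁹ J

The unique combination of the constants set to 1 with dimensions of energy is E_P = √(ℏc⁵/G).
  = √(3.83 × 10¹⁸)
  = 1.96 × 10⁹ J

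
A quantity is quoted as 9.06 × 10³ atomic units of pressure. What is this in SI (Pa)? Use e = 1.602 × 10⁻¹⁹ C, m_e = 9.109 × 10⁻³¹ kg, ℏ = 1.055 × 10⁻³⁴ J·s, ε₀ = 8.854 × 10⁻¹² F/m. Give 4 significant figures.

2.654 × 10¹⁷ Pa

One atomic unit of pressure: P_au = E_h/a₀³ = m_e⁴e¹⁰/((4πε₀)⁵ℏ⁸) = 2.929 × 10¹³ Pa.
9.06 × 10³ × 2.929 × 10¹³ Pa = 2.654 × 10¹⁷ Pa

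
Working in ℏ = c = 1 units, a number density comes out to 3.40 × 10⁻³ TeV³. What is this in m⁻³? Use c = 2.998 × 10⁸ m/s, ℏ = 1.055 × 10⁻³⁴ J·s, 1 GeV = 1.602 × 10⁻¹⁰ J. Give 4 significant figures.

4.418 × 10⁵³ m⁻³

Number density is [L]⁻³ = [E]³/(ℏc)³.
1 GeV³ → 1/(ℏc)³ × (1 GeV in J)³ = 1.299 × 10⁴⁷ m⁻³.
Convert the energy scale: 3.40 × 10⁻³ TeV³ = 3.40 × 10⁶ GeV³.
Result: 3.40 × 10⁶ × 1.299 × 10⁴⁷ = 4.418 × 10⁵³ m⁻³.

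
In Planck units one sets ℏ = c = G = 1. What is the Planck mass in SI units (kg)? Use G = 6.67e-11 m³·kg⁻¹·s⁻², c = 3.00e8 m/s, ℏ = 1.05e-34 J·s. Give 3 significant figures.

m_P = √(ℏc/G)
  = √(4.72e-16)
  = 2.17e-8 kg

2.17e-8 kg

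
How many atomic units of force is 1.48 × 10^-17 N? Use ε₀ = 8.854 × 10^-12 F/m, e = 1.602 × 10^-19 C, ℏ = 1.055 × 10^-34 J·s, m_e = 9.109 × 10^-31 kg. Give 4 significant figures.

1.801 × 10^-10

atomic unit of force: F_au = E_h/a₀ = m_e²e⁶/((4πε₀)³ℏ⁴) = 8.220 × 10^-8 N.
1.48 × 10^-17 / 8.220 × 10^-8 = 1.801 × 10^-10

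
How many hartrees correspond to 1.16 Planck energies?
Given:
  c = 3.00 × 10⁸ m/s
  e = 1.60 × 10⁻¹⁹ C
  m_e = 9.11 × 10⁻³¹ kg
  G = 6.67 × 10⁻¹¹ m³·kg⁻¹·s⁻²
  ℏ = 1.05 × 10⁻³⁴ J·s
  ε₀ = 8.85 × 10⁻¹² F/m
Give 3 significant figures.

5.18 × 10²⁶

Planck energy: E_P = √(ℏc⁵/G) = 1.96 × 10⁹ J
hartree: E_h = m_e e⁴/(4πε₀ℏ)² = 4.38 × 10⁻¹⁸ J
1.16 × 1.96 × 10⁹ / 4.38 × 10⁻¹⁸ = 5.18 × 10²⁶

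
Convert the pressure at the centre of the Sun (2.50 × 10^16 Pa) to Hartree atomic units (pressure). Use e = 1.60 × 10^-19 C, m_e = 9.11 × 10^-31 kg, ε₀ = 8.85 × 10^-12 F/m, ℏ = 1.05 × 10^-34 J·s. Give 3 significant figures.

atomic unit of pressure: P_au = E_h/a₀³ = m_e⁴e¹⁰/((4πε₀)⁵ℏ⁸) = 3.01 × 10^13 Pa.
2.50 × 10^16 / 3.01 × 10^13 = 830

830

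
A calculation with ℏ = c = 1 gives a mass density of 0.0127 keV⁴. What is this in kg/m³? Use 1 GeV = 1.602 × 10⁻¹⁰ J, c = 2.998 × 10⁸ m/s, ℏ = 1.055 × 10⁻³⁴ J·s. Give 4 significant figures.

2.941 × 10⁻⁶ kg/m³

Mass density is [E]/(c²[L]³) = [E]⁴/(ℏ³c⁵).
1 GeV⁴ → 1/(ℏ³c⁵) × (1 GeV in J)⁴ = 2.316 × 10²⁰ kg/m³.
Convert the energy scale: 0.0127 keV⁴ = 1.27 × 10⁻²⁶ GeV⁴.
Result: 1.27 × 10⁻²⁶ × 2.316 × 10²⁰ = 2.941 × 10⁻⁶ kg/m³.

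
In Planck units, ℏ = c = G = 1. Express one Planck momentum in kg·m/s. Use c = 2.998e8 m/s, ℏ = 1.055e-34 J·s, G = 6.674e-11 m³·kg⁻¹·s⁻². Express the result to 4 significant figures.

The unique combination of the constants set to 1 with dimensions of momentum is p_P = √(ℏc³/G).
  = √(42.60)
  = 6.527 kg·m/s

6.527 kg·m/s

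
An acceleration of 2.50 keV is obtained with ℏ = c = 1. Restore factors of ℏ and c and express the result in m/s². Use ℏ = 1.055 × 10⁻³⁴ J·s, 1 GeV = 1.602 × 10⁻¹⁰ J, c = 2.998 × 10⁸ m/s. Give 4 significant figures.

1.138 × 10²⁷ m/s²

Acceleration is [L]/[T]² = c·[E]/ℏ.
1 GeV → c/ℏ × (1 GeV in J) = 4.552 × 10³² m/s².
Convert the energy scale: 2.50 keV = 2.50 × 10⁻⁶ GeV.
Result: 2.50 × 10⁻⁶ × 4.552 × 10³² = 1.138 × 10²⁷ m/s².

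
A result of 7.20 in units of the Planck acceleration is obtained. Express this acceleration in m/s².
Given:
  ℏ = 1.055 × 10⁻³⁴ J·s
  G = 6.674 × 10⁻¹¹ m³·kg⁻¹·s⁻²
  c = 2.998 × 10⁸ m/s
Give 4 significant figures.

4.003 × 10⁵² m/s²

One Planck acceleration: a_P = √(c⁷/(ℏG)) = 5.560 × 10⁵¹ m/s².
7.20 × 5.560 × 10⁵¹ m/s² = 4.003 × 10⁵² m/s²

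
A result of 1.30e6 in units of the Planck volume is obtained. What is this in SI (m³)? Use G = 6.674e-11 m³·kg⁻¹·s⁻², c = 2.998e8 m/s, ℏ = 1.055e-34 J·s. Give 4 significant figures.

One Planck volume: V_P = (ℏG/c³)^(3/2) = 4.224e-105 m³.
1.30e6 × 4.224e-105 m³ = 5.491e-99 m³

5.491e-99 m³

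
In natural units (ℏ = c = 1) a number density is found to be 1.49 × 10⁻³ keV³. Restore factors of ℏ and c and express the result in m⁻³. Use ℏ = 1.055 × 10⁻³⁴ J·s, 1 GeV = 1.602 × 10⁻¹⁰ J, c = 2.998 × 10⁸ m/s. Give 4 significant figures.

Number density is [L]⁻³ = [E]³/(ℏc)³.
1 GeV³ → 1/(ℏc)³ × (1 GeV in J)³ = 1.299 × 10⁴⁷ m⁻³.
Convert the energy scale: 1.49 × 10⁻³ keV³ = 1.49 × 10⁻²¹ GeV³.
Result: 1.49 × 10⁻²¹ × 1.299 × 10⁴⁷ = 1.936 × 10²⁶ m⁻³.

1.936 × 10²⁶ m⁻³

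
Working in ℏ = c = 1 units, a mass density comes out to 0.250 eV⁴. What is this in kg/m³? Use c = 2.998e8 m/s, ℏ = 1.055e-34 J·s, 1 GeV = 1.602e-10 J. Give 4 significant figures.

5.790e-17 kg/m³

Mass density is [E]/(c²[L]³) = [E]⁴/(ℏ³c⁵).
1 GeV⁴ → 1/(ℏ³c⁵) × (1 GeV in J)⁴ = 2.316e20 kg/m³.
Convert the energy scale: 0.250 eV⁴ = 2.50e-37 GeV⁴.
Result: 2.50e-37 × 2.316e20 = 5.790e-17 kg/m³.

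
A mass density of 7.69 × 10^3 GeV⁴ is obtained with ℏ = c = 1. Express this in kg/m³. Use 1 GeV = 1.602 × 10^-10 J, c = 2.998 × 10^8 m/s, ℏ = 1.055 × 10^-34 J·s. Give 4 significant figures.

Mass density is [E]/(c²[L]³) = [E]⁴/(ℏ³c⁵).
1 GeV⁴ → 1/(ℏ³c⁵) × (1 GeV in J)⁴ = 2.316 × 10^20 kg/m³.
Result: 7.69 × 10^3 × 2.316 × 10^20 = 1.781 × 10^24 kg/m³.

1.781 × 10^24 kg/m³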